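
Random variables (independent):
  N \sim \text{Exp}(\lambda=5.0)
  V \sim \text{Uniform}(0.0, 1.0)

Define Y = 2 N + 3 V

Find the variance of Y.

For independent RVs: Var(aX + bY) = a²Var(X) + b²Var(Y)
Var(N) = 0.04
Var(V) = 0.083333333
Var(Y) = 2²*0.04 + 3²*0.083333333
= 4*0.04 + 9*0.083333333 = 0.91

0.91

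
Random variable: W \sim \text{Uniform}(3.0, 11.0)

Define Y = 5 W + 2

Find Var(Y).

For Y = aW + b: Var(Y) = a² * Var(W)
Var(W) = (11 - 3)^2/12 = 5.3333333
Var(Y) = 5² * 5.3333333 = 25 * 5.3333333 = 133.33333

133.33333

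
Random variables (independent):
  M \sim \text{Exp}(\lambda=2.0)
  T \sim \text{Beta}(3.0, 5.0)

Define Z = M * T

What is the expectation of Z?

For independent RVs: E[XY] = E[X]*E[Y]
E[M] = 0.5
E[T] = 0.375
E[Z] = 0.5 * 0.375 = 0.1875

0.1875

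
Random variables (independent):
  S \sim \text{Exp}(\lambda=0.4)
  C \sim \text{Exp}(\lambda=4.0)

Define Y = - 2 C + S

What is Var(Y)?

For independent RVs: Var(aX + bY) = a²Var(X) + b²Var(Y)
Var(S) = 6.25
Var(C) = 0.0625
Var(Y) = 1²*6.25 + (-2)²*0.0625
= 1*6.25 + 4*0.0625 = 6.5

6.5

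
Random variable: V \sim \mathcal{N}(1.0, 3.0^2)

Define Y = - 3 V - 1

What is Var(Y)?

For Y = aV + b: Var(Y) = a² * Var(V)
Var(V) = 3.0^2 = 9
Var(Y) = (-3)² * 9 = 9 * 9 = 81

81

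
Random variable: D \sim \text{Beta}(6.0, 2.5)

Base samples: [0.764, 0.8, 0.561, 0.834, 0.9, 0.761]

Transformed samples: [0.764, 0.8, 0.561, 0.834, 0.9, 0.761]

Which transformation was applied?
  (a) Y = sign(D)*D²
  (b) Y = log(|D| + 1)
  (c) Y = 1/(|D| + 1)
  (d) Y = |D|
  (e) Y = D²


Checking option (d) Y = |D|:
  D = 0.764 -> Y = 0.764 ✓
  D = 0.8 -> Y = 0.8 ✓
  D = 0.561 -> Y = 0.561 ✓
All samples match this transformation.

(d) |D|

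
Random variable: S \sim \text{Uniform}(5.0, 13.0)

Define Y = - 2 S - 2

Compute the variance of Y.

For Y = aS + b: Var(Y) = a² * Var(S)
Var(S) = (13 - 5)^2/12 = 5.3333333
Var(Y) = (-2)² * 5.3333333 = 4 * 5.3333333 = 21.333333

21.333333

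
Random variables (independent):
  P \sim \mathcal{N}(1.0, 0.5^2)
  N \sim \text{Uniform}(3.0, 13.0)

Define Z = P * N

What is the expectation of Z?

For independent RVs: E[XY] = E[X]*E[Y]
E[P] = 1
E[N] = 8
E[Z] = 1 * 8 = 8

8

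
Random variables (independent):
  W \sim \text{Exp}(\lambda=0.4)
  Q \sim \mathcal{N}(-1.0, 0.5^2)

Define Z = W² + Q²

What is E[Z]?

E[Z] = E[W²] + E[Q²]
E[W²] = Var(W) + E[W]² = 6.25 + 6.25 = 12.5
E[Q²] = Var(Q) + E[Q]² = 0.25 + 1 = 1.25
E[Z] = 12.5 + 1.25 = 13.75

13.75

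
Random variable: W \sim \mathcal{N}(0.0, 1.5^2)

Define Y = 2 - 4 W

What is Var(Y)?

For Y = aW + b: Var(Y) = a² * Var(W)
Var(W) = 1.5^2 = 2.25
Var(Y) = (-4)² * 2.25 = 16 * 2.25 = 36

36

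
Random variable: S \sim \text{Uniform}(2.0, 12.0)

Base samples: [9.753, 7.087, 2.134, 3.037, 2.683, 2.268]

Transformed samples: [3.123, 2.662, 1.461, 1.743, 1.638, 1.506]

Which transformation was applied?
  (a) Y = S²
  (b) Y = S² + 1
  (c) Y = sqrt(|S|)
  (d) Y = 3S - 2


Checking option (c) Y = sqrt(|S|):
  S = 9.753 -> Y = 3.123 ✓
  S = 7.087 -> Y = 2.662 ✓
  S = 2.134 -> Y = 1.461 ✓
All samples match this transformation.

(c) sqrt(|S|)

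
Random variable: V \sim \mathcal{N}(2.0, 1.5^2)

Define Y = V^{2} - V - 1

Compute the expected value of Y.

E[Y] = 1*E[V²] - 1*E[V] - 1
E[V] = 2
E[V²] = Var(V) + (E[V])² = 2.25 + 4 = 6.25
E[Y] = 1*6.25 - 1*2 - 1 = 3.25

3.25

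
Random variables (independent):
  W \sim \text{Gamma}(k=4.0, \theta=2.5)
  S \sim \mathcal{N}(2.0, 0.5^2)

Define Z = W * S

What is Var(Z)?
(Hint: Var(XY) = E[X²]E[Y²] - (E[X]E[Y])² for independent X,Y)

Var(XY) = E[X²]E[Y²] - (E[X]E[Y])²
E[W] = 10, Var(W) = 25
E[S] = 2, Var(S) = 0.25
E[W²] = 25 + 10² = 125
E[S²] = 0.25 + 2² = 4.25
Var(Z) = 125*4.25 - (10*2)²
= 531.25 - 400 = 131.25

131.25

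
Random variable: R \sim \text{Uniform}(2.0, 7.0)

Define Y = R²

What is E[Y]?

Using E[X²] = Var(X) + (E[X])²:
E[R] = 4.5
Var(R) = (7 - 2)^2/12 = 2.0833333
E[R²] = 2.0833333 + 4.5² = 2.0833333 + 20.25 = 22.333333

22.333333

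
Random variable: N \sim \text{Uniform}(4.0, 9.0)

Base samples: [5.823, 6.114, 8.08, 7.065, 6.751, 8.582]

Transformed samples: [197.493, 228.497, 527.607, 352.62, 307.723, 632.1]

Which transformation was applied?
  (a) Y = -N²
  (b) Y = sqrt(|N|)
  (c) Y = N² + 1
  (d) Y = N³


Checking option (d) Y = N³:
  N = 5.823 -> Y = 197.493 ✓
  N = 6.114 -> Y = 228.497 ✓
  N = 8.08 -> Y = 527.607 ✓
All samples match this transformation.

(d) N³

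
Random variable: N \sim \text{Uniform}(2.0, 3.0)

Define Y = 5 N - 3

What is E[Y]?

For Y = 5N - 3:
E[Y] = 5 * E[N] - 3
E[N] = (2 + 3)/2 = 2.5
E[Y] = 5 * 2.5 - 3 = 9.5

9.5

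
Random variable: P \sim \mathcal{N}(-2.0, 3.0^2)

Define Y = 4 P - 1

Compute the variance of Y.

For Y = aP + b: Var(Y) = a² * Var(P)
Var(P) = 3.0^2 = 9
Var(Y) = 4² * 9 = 16 * 9 = 144

144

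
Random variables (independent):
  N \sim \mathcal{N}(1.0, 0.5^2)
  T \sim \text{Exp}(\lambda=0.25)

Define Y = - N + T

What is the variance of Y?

For independent RVs: Var(aX + bY) = a²Var(X) + b²Var(Y)
Var(N) = 0.25
Var(T) = 16
Var(Y) = (-1)²*0.25 + 1²*16
= 1*0.25 + 1*16 = 16.25

16.25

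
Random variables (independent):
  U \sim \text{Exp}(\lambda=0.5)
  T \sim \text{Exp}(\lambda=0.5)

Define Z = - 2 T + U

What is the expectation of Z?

E[Z] = 1*E[U] - 2*E[T]
E[U] = 2
E[T] = 2
E[Z] = 1*2 - 2*2 = -2

-2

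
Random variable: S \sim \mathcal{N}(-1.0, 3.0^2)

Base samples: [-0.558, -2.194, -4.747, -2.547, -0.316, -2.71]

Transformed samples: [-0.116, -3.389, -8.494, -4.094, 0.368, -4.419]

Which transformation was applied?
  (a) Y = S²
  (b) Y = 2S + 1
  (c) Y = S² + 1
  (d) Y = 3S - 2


Checking option (b) Y = 2S + 1:
  S = -0.558 -> Y = -0.116 ✓
  S = -2.194 -> Y = -3.389 ✓
  S = -4.747 -> Y = -8.494 ✓
All samples match this transformation.

(b) 2S + 1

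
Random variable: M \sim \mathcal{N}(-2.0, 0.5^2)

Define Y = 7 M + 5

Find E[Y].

For Y = 7M + 5:
E[Y] = 7 * E[M] + 5
E[M] = -2.0 = -2
E[Y] = 7 * (-2) + 5 = -9

-9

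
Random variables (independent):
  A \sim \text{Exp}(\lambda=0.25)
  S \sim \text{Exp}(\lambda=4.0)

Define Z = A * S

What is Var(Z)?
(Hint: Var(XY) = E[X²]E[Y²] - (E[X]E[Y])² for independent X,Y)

Var(XY) = E[X²]E[Y²] - (E[X]E[Y])²
E[A] = 4, Var(A) = 16
E[S] = 0.25, Var(S) = 0.0625
E[A²] = 16 + 4² = 32
E[S²] = 0.0625 + 0.25² = 0.125
Var(Z) = 32*0.125 - (4*0.25)²
= 4 - 1 = 3

3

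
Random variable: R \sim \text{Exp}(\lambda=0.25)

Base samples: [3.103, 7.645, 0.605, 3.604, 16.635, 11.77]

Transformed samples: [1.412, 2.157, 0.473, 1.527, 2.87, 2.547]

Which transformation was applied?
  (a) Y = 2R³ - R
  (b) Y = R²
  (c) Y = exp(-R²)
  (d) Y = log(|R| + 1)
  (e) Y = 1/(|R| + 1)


Checking option (d) Y = log(|R| + 1):
  R = 3.103 -> Y = 1.412 ✓
  R = 7.645 -> Y = 2.157 ✓
  R = 0.605 -> Y = 0.473 ✓
All samples match this transformation.

(d) log(|R| + 1)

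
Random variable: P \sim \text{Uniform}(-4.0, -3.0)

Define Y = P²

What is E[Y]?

E[P²] = Var(P) + (E[P])² = 0.083333333 + 12.25 = 12.333333

12.333333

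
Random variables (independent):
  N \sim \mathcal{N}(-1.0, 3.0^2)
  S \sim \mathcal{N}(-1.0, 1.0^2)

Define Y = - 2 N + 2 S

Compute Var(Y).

For independent RVs: Var(aX + bY) = a²Var(X) + b²Var(Y)
Var(N) = 9
Var(S) = 1
Var(Y) = (-2)²*9 + 2²*1
= 4*9 + 4*1 = 40

40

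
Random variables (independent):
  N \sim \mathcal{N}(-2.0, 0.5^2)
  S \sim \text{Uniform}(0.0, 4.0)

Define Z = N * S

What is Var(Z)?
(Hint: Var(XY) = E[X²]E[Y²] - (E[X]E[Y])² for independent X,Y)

Var(XY) = E[X²]E[Y²] - (E[X]E[Y])²
E[N] = -2, Var(N) = 0.25
E[S] = 2, Var(S) = 1.3333333
E[N²] = 0.25 + (-2)² = 4.25
E[S²] = 1.3333333 + 2² = 5.3333333
Var(Z) = 4.25*5.3333333 - (-2*2)²
= 22.666667 - 16 = 6.6666667

6.6666667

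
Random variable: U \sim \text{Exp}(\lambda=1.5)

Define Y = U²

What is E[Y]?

E[U²] = Var(U) + (E[U])² = 0.44444444 + 0.44444444 = 0.88888889

0.88888889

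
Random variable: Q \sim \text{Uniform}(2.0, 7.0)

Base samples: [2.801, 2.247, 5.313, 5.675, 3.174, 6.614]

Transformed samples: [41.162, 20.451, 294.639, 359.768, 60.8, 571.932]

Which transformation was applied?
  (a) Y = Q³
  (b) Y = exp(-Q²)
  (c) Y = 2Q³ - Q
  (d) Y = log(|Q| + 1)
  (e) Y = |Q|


Checking option (c) Y = 2Q³ - Q:
  Q = 2.801 -> Y = 41.162 ✓
  Q = 2.247 -> Y = 20.451 ✓
  Q = 5.313 -> Y = 294.639 ✓
All samples match this transformation.

(c) 2Q³ - Q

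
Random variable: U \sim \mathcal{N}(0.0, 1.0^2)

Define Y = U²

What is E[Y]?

Using E[X²] = Var(X) + (E[X])²:
E[U] = 0
Var(U) = 1.0^2 = 1
E[U²] = 1 + 0² = 1 + 0 = 1

1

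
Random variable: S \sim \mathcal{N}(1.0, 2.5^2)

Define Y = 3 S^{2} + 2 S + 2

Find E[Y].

E[Y] = 3*E[S²] + 2*E[S] + 2
E[S] = 1
E[S²] = Var(S) + (E[S])² = 6.25 + 1 = 7.25
E[Y] = 3*7.25 + 2*1 + 2 = 25.75

25.75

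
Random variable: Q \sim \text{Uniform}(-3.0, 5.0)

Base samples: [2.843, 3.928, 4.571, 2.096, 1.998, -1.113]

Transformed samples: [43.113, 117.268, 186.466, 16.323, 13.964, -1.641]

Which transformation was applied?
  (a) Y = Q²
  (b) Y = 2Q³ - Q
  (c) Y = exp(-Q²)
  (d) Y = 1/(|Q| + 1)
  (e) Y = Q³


Checking option (b) Y = 2Q³ - Q:
  Q = 2.843 -> Y = 43.113 ✓
  Q = 3.928 -> Y = 117.268 ✓
  Q = 4.571 -> Y = 186.466 ✓
All samples match this transformation.

(b) 2Q³ - Q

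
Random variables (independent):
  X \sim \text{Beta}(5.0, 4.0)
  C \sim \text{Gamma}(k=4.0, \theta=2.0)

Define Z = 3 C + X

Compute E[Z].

E[Z] = 1*E[X] + 3*E[C]
E[X] = 0.55555556
E[C] = 8
E[Z] = 1*0.55555556 + 3*8 = 24.555556

24.555556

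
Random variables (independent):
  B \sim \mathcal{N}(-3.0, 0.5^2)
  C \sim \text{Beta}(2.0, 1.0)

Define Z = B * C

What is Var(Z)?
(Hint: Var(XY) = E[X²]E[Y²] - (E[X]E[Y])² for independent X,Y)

Var(XY) = E[X²]E[Y²] - (E[X]E[Y])²
E[B] = -3, Var(B) = 0.25
E[C] = 0.66666667, Var(C) = 0.055555556
E[B²] = 0.25 + (-3)² = 9.25
E[C²] = 0.055555556 + 0.66666667² = 0.5
Var(Z) = 9.25*0.5 - (-3*0.66666667)²
= 4.625 - 4 = 0.625

0.625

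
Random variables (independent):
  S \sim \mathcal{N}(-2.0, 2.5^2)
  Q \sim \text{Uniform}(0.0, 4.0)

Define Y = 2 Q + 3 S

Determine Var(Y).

For independent RVs: Var(aX + bY) = a²Var(X) + b²Var(Y)
Var(S) = 6.25
Var(Q) = 1.3333333
Var(Y) = 3²*6.25 + 2²*1.3333333
= 9*6.25 + 4*1.3333333 = 61.583333

61.583333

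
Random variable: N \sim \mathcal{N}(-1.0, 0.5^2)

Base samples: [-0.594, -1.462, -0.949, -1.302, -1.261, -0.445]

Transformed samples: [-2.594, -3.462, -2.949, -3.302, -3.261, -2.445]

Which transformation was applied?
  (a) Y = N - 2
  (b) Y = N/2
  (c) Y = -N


Checking option (a) Y = N - 2:
  N = -0.594 -> Y = -2.594 ✓
  N = -1.462 -> Y = -3.462 ✓
  N = -0.949 -> Y = -2.949 ✓
All samples match this transformation.

(a) N - 2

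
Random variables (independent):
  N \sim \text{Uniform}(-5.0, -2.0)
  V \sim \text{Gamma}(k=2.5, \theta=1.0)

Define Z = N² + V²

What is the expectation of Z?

E[Z] = E[N²] + E[V²]
E[N²] = Var(N) + E[N]² = 0.75 + 12.25 = 13
E[V²] = Var(V) + E[V]² = 2.5 + 6.25 = 8.75
E[Z] = 13 + 8.75 = 21.75

21.75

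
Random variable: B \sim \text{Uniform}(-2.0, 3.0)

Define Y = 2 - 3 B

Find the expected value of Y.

For Y = -3B + 2:
E[Y] = -3 * E[B] + 2
E[B] = (-2 + 3)/2 = 0.5
E[Y] = -3 * 0.5 + 2 = 0.5

0.5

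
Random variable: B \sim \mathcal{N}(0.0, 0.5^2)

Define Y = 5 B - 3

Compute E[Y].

For Y = 5B - 3:
E[Y] = 5 * E[B] - 3
E[B] = 0.0 = 0
E[Y] = 5 * 0 - 3 = -3

-3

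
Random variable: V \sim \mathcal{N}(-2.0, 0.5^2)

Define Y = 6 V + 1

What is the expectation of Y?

For Y = 6V + 1:
E[Y] = 6 * E[V] + 1
E[V] = -2.0 = -2
E[Y] = 6 * (-2) + 1 = -11

-11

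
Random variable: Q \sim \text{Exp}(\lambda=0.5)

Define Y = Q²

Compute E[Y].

Using E[X²] = Var(X) + (E[X])²:
E[Q] = 2
Var(Q) = 1/0.5^2 = 4
E[Q²] = 4 + 2² = 4 + 4 = 8

8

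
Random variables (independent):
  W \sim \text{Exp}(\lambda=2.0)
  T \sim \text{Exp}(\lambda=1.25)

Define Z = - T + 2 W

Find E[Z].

E[Z] = 2*E[W] - 1*E[T]
E[W] = 0.5
E[T] = 0.8
E[Z] = 2*0.5 - 1*0.8 = 0.2

0.2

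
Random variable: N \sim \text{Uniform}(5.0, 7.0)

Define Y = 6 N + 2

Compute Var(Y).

For Y = aN + b: Var(Y) = a² * Var(N)
Var(N) = (7 - 5)^2/12 = 0.33333333
Var(Y) = 6² * 0.33333333 = 36 * 0.33333333 = 12

12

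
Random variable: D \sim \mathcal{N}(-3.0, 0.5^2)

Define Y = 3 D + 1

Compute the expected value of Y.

For Y = 3D + 1:
E[Y] = 3 * E[D] + 1
E[D] = -3.0 = -3
E[Y] = 3 * (-3) + 1 = -8

-8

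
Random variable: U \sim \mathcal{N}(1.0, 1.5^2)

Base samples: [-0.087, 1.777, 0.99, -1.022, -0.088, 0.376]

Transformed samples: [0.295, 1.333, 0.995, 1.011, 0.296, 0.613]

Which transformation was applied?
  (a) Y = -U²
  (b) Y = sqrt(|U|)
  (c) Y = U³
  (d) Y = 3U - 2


Checking option (b) Y = sqrt(|U|):
  U = -0.087 -> Y = 0.295 ✓
  U = 1.777 -> Y = 1.333 ✓
  U = 0.99 -> Y = 0.995 ✓
All samples match this transformation.

(b) sqrt(|U|)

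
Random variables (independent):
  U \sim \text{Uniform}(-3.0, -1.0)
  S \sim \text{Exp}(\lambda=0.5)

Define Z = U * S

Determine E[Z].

For independent RVs: E[XY] = E[X]*E[Y]
E[U] = -2
E[S] = 2
E[Z] = -2 * 2 = -4

-4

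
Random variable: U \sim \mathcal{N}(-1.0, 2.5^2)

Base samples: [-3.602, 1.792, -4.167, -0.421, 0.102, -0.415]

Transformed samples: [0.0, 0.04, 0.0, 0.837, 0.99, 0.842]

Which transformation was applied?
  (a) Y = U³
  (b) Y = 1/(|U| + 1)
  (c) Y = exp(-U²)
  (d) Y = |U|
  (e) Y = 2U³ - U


Checking option (c) Y = exp(-U²):
  U = -3.602 -> Y = 0.0 ✓
  U = 1.792 -> Y = 0.04 ✓
  U = -4.167 -> Y = 0.0 ✓
All samples match this transformation.

(c) exp(-U²)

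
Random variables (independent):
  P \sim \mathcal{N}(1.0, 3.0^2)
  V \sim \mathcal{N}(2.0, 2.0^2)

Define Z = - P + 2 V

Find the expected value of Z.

E[Z] = -1*E[P] + 2*E[V]
E[P] = 1
E[V] = 2
E[Z] = -1*1 + 2*2 = 3

3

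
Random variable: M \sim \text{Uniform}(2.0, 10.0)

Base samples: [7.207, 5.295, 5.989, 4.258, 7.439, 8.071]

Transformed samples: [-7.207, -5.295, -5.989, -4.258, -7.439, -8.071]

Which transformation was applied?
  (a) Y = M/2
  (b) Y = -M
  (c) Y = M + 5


Checking option (b) Y = -M:
  M = 7.207 -> Y = -7.207 ✓
  M = 5.295 -> Y = -5.295 ✓
  M = 5.989 -> Y = -5.989 ✓
All samples match this transformation.

(b) -M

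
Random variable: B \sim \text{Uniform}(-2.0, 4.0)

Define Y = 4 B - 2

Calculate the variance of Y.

For Y = aB + b: Var(Y) = a² * Var(B)
Var(B) = (4 + 2)^2/12 = 3
Var(Y) = 4² * 3 = 16 * 3 = 48

48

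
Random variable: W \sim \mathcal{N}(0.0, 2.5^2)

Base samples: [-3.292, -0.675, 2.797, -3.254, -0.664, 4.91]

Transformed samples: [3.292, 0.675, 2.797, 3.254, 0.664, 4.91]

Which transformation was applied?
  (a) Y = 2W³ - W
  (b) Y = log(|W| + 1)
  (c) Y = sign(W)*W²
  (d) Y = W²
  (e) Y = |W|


Checking option (e) Y = |W|:
  W = -3.292 -> Y = 3.292 ✓
  W = -0.675 -> Y = 0.675 ✓
  W = 2.797 -> Y = 2.797 ✓
All samples match this transformation.

(e) |W|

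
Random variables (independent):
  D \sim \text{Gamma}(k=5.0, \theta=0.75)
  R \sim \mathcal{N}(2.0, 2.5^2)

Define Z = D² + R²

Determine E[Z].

E[Z] = E[D²] + E[R²]
E[D²] = Var(D) + E[D]² = 2.8125 + 14.0625 = 16.875
E[R²] = Var(R) + E[R]² = 6.25 + 4 = 10.25
E[Z] = 16.875 + 10.25 = 27.125

27.125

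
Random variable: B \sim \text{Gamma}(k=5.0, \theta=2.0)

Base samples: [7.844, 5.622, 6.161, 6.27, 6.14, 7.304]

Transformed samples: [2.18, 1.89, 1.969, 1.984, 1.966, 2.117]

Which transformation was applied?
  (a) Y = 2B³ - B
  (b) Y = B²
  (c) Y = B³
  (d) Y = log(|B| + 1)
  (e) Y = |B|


Checking option (d) Y = log(|B| + 1):
  B = 7.844 -> Y = 2.18 ✓
  B = 5.622 -> Y = 1.89 ✓
  B = 6.161 -> Y = 1.969 ✓
All samples match this transformation.

(d) log(|B| + 1)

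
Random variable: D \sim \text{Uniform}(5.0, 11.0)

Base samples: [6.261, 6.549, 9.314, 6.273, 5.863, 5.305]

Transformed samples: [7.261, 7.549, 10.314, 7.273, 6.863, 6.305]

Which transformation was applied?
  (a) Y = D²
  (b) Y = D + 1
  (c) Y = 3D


Checking option (b) Y = D + 1:
  D = 6.261 -> Y = 7.261 ✓
  D = 6.549 -> Y = 7.549 ✓
  D = 9.314 -> Y = 10.314 ✓
All samples match this transformation.

(b) D + 1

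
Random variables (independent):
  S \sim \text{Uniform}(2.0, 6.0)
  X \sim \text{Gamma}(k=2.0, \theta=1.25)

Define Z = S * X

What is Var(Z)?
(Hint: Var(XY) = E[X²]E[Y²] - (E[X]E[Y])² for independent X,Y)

Var(XY) = E[X²]E[Y²] - (E[X]E[Y])²
E[S] = 4, Var(S) = 1.3333333
E[X] = 2.5, Var(X) = 3.125
E[S²] = 1.3333333 + 4² = 17.333333
E[X²] = 3.125 + 2.5² = 9.375
Var(Z) = 17.333333*9.375 - (4*2.5)²
= 162.5 - 100 = 62.5

62.5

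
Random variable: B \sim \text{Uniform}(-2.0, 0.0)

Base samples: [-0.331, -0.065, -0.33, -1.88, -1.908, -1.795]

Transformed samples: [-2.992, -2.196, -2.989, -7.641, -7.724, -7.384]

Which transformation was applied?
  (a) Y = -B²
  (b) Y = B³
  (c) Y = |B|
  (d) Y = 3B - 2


Checking option (d) Y = 3B - 2:
  B = -0.331 -> Y = -2.992 ✓
  B = -0.065 -> Y = -2.196 ✓
  B = -0.33 -> Y = -2.989 ✓
All samples match this transformation.

(d) 3B - 2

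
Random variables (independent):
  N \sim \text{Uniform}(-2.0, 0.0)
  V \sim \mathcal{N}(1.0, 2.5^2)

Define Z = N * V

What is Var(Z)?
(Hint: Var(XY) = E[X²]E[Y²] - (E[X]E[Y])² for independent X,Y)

Var(XY) = E[X²]E[Y²] - (E[X]E[Y])²
E[N] = -1, Var(N) = 0.33333333
E[V] = 1, Var(V) = 6.25
E[N²] = 0.33333333 + (-1)² = 1.3333333
E[V²] = 6.25 + 1² = 7.25
Var(Z) = 1.3333333*7.25 - (-1*1)²
= 9.6666667 - 1 = 8.6666667

8.6666667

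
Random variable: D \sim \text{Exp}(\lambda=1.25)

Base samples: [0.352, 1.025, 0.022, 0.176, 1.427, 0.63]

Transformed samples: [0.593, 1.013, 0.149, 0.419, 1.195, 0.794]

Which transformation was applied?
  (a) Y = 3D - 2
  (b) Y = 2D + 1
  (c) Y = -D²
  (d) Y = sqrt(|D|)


Checking option (d) Y = sqrt(|D|):
  D = 0.352 -> Y = 0.593 ✓
  D = 1.025 -> Y = 1.013 ✓
  D = 0.022 -> Y = 0.149 ✓
All samples match this transformation.

(d) sqrt(|D|)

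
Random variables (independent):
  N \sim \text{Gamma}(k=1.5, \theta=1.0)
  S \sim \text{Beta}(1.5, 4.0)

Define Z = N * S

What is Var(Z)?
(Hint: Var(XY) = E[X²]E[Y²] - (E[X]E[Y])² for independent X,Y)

Var(XY) = E[X²]E[Y²] - (E[X]E[Y])²
E[N] = 1.5, Var(N) = 1.5
E[S] = 0.27272727, Var(S) = 0.03051494
E[N²] = 1.5 + 1.5² = 3.75
E[S²] = 0.03051494 + 0.27272727² = 0.1048951
Var(Z) = 3.75*0.1048951 - (1.5*0.27272727)²
= 0.39335664 - 0.16735537 = 0.22600127

0.22600127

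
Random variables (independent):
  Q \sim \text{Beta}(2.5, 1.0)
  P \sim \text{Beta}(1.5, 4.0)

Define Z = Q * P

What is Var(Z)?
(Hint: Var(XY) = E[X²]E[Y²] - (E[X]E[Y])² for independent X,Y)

Var(XY) = E[X²]E[Y²] - (E[X]E[Y])²
E[Q] = 0.71428571, Var(Q) = 0.045351474
E[P] = 0.27272727, Var(P) = 0.03051494
E[Q²] = 0.045351474 + 0.71428571² = 0.55555556
E[P²] = 0.03051494 + 0.27272727² = 0.1048951
Var(Z) = 0.55555556*0.1048951 - (0.71428571*0.27272727)²
= 0.058275058 - 0.037949064 = 0.020325994

0.020325994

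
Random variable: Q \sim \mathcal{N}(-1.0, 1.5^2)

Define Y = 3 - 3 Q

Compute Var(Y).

For Y = aQ + b: Var(Y) = a² * Var(Q)
Var(Q) = 1.5^2 = 2.25
Var(Y) = (-3)² * 2.25 = 9 * 2.25 = 20.25

20.25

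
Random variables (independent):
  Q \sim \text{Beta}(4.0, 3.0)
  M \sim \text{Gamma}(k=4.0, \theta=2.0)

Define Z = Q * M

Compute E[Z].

For independent RVs: E[XY] = E[X]*E[Y]
E[Q] = 0.57142857
E[M] = 8
E[Z] = 0.57142857 * 8 = 4.5714286

4.5714286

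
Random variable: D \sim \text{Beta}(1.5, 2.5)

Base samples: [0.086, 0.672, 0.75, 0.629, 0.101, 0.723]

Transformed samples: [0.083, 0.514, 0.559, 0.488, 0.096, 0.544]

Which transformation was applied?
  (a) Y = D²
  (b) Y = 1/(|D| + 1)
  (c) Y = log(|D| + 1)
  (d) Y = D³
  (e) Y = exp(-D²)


Checking option (c) Y = log(|D| + 1):
  D = 0.086 -> Y = 0.083 ✓
  D = 0.672 -> Y = 0.514 ✓
  D = 0.75 -> Y = 0.559 ✓
All samples match this transformation.

(c) log(|D| + 1)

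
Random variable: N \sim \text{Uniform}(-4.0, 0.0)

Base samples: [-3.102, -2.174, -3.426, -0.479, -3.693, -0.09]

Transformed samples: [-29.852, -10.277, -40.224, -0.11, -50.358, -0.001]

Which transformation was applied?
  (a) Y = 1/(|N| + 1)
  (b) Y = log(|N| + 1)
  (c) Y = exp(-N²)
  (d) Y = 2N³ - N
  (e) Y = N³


Checking option (e) Y = N³:
  N = -3.102 -> Y = -29.852 ✓
  N = -2.174 -> Y = -10.277 ✓
  N = -3.426 -> Y = -40.224 ✓
All samples match this transformation.

(e) N³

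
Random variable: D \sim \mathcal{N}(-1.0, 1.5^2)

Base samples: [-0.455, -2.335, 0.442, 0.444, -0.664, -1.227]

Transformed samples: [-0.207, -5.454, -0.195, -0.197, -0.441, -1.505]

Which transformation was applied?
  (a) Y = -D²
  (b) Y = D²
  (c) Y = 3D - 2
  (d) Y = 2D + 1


Checking option (a) Y = -D²:
  D = -0.455 -> Y = -0.207 ✓
  D = -2.335 -> Y = -5.454 ✓
  D = 0.442 -> Y = -0.195 ✓
All samples match this transformation.

(a) -D²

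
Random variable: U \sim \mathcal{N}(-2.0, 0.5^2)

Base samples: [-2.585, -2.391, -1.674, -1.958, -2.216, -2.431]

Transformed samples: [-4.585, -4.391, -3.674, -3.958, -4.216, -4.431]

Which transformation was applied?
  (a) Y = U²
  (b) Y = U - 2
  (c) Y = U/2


Checking option (b) Y = U - 2:
  U = -2.585 -> Y = -4.585 ✓
  U = -2.391 -> Y = -4.391 ✓
  U = -1.674 -> Y = -3.674 ✓
All samples match this transformation.

(b) U - 2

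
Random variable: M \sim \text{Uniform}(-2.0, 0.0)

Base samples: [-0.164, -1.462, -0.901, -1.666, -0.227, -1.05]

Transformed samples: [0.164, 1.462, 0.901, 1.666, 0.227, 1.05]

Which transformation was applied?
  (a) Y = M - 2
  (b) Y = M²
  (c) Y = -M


Checking option (c) Y = -M:
  M = -0.164 -> Y = 0.164 ✓
  M = -1.462 -> Y = 1.462 ✓
  M = -0.901 -> Y = 0.901 ✓
All samples match this transformation.

(c) -M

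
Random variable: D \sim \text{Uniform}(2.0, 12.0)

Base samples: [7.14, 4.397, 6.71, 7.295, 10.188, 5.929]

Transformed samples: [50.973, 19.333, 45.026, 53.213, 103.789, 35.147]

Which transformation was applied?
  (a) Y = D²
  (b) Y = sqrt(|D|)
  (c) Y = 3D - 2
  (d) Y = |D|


Checking option (a) Y = D²:
  D = 7.14 -> Y = 50.973 ✓
  D = 4.397 -> Y = 19.333 ✓
  D = 6.71 -> Y = 45.026 ✓
All samples match this transformation.

(a) D²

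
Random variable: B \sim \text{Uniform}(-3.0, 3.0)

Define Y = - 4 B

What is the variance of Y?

For Y = aB + b: Var(Y) = a² * Var(B)
Var(B) = (3 + 3)^2/12 = 3
Var(Y) = (-4)² * 3 = 16 * 3 = 48

48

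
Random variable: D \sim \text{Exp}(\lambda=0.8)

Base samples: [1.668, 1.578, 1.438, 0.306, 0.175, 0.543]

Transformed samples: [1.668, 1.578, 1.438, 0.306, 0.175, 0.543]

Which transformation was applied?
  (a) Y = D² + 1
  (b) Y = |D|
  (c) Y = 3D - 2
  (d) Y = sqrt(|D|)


Checking option (b) Y = |D|:
  D = 1.668 -> Y = 1.668 ✓
  D = 1.578 -> Y = 1.578 ✓
  D = 1.438 -> Y = 1.438 ✓
All samples match this transformation.

(b) |D|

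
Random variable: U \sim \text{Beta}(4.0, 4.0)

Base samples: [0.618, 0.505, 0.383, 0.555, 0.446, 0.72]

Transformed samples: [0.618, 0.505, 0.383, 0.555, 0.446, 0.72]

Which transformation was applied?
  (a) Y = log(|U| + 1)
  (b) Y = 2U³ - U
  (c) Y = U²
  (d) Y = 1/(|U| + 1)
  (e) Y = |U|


Checking option (e) Y = |U|:
  U = 0.618 -> Y = 0.618 ✓
  U = 0.505 -> Y = 0.505 ✓
  U = 0.383 -> Y = 0.383 ✓
All samples match this transformation.

(e) |U|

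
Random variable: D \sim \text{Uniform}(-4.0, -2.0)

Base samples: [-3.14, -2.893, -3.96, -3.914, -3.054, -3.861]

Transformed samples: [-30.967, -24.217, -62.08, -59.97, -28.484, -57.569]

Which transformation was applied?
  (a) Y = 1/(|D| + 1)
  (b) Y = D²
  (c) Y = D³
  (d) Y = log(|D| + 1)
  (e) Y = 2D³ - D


Checking option (c) Y = D³:
  D = -3.14 -> Y = -30.967 ✓
  D = -2.893 -> Y = -24.217 ✓
  D = -3.96 -> Y = -62.08 ✓
All samples match this transformation.

(c) D³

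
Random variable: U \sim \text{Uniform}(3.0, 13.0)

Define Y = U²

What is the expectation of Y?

E[U²] = Var(U) + (E[U])² = 8.3333333 + 64 = 72.333333

72.333333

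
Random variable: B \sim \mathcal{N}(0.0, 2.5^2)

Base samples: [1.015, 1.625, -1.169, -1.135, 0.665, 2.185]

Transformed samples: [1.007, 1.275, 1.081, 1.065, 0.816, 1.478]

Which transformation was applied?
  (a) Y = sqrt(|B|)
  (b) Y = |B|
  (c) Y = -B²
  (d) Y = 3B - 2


Checking option (a) Y = sqrt(|B|):
  B = 1.015 -> Y = 1.007 ✓
  B = 1.625 -> Y = 1.275 ✓
  B = -1.169 -> Y = 1.081 ✓
All samples match this transformation.

(a) sqrt(|B|)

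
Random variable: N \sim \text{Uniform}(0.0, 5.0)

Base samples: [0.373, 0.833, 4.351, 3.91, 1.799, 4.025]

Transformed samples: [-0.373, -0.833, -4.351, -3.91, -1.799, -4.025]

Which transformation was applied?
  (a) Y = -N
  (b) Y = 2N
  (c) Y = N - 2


Checking option (a) Y = -N:
  N = 0.373 -> Y = -0.373 ✓
  N = 0.833 -> Y = -0.833 ✓
  N = 4.351 -> Y = -4.351 ✓
All samples match this transformation.

(a) -N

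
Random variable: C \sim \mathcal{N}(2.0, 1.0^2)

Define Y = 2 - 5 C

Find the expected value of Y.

For Y = -5C + 2:
E[Y] = -5 * E[C] + 2
E[C] = 2.0 = 2
E[Y] = -5 * 2 + 2 = -8

-8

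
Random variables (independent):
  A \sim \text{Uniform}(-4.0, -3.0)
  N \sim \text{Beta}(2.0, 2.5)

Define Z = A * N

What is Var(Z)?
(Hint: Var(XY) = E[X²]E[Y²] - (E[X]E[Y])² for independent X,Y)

Var(XY) = E[X²]E[Y²] - (E[X]E[Y])²
E[A] = -3.5, Var(A) = 0.083333333
E[N] = 0.44444444, Var(N) = 0.044893378
E[A²] = 0.083333333 + (-3.5)² = 12.333333
E[N²] = 0.044893378 + 0.44444444² = 0.24242424
Var(Z) = 12.333333*0.24242424 - (-3.5*0.44444444)²
= 2.989899 - 2.4197531 = 0.5701459

0.5701459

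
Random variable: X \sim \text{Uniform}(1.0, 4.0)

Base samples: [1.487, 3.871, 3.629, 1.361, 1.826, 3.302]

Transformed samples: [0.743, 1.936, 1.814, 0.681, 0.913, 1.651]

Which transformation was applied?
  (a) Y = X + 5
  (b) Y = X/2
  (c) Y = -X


Checking option (b) Y = X/2:
  X = 1.487 -> Y = 0.743 ✓
  X = 3.871 -> Y = 1.936 ✓
  X = 3.629 -> Y = 1.814 ✓
All samples match this transformation.

(b) X/2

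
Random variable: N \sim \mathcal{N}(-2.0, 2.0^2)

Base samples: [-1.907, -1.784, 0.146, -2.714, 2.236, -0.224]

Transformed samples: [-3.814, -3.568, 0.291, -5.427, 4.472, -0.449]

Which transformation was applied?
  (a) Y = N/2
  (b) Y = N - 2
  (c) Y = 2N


Checking option (c) Y = 2N:
  N = -1.907 -> Y = -3.814 ✓
  N = -1.784 -> Y = -3.568 ✓
  N = 0.146 -> Y = 0.291 ✓
All samples match this transformation.

(c) 2N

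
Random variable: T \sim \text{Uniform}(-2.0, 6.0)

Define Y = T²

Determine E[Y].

E[T²] = Var(T) + (E[T])² = 5.3333333 + 4 = 9.3333333

9.3333333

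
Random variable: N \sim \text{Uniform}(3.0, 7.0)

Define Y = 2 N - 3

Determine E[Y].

For Y = 2N - 3:
E[Y] = 2 * E[N] - 3
E[N] = (3 + 7)/2 = 5
E[Y] = 2 * 5 - 3 = 7

7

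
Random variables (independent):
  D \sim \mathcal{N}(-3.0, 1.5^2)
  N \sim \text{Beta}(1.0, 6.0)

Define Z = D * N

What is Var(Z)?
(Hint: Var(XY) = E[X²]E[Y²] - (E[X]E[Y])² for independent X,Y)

Var(XY) = E[X²]E[Y²] - (E[X]E[Y])²
E[D] = -3, Var(D) = 2.25
E[N] = 0.14285714, Var(N) = 0.015306122
E[D²] = 2.25 + (-3)² = 11.25
E[N²] = 0.015306122 + 0.14285714² = 0.035714286
Var(Z) = 11.25*0.035714286 - (-3*0.14285714)²
= 0.40178571 - 0.18367347 = 0.21811224

0.21811224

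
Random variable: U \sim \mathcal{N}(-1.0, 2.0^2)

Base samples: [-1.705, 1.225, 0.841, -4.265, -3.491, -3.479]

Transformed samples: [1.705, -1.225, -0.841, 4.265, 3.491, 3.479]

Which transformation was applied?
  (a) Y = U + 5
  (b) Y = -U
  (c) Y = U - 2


Checking option (b) Y = -U:
  U = -1.705 -> Y = 1.705 ✓
  U = 1.225 -> Y = -1.225 ✓
  U = 0.841 -> Y = -0.841 ✓
All samples match this transformation.

(b) -U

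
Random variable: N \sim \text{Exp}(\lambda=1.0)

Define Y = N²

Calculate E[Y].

Using E[X²] = Var(X) + (E[X])²:
E[N] = 1
Var(N) = 1/1.0^2 = 1
E[N²] = 1 + 1² = 1 + 1 = 2

2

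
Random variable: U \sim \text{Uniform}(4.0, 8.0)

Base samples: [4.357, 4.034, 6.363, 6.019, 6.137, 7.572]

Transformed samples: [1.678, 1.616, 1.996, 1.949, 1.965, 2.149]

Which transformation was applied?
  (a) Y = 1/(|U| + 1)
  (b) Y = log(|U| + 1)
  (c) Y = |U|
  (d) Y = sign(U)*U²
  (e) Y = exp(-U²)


Checking option (b) Y = log(|U| + 1):
  U = 4.357 -> Y = 1.678 ✓
  U = 4.034 -> Y = 1.616 ✓
  U = 6.363 -> Y = 1.996 ✓
All samples match this transformation.

(b) log(|U| + 1)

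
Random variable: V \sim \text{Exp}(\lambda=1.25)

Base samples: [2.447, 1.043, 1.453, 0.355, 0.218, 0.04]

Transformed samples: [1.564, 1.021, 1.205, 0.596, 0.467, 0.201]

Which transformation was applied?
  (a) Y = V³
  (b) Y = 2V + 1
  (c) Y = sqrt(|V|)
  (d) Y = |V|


Checking option (c) Y = sqrt(|V|):
  V = 2.447 -> Y = 1.564 ✓
  V = 1.043 -> Y = 1.021 ✓
  V = 1.453 -> Y = 1.205 ✓
All samples match this transformation.

(c) sqrt(|V|)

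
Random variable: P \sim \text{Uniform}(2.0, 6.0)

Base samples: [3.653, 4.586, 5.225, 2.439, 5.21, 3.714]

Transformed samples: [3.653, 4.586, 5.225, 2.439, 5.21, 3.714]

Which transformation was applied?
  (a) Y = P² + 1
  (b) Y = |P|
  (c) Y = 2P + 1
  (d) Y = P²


Checking option (b) Y = |P|:
  P = 3.653 -> Y = 3.653 ✓
  P = 4.586 -> Y = 4.586 ✓
  P = 5.225 -> Y = 5.225 ✓
All samples match this transformation.

(b) |P|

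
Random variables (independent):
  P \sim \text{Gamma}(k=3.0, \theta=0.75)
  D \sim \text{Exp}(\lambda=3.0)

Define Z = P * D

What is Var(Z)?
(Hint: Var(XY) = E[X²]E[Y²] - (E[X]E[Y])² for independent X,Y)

Var(XY) = E[X²]E[Y²] - (E[X]E[Y])²
E[P] = 2.25, Var(P) = 1.6875
E[D] = 0.33333333, Var(D) = 0.11111111
E[P²] = 1.6875 + 2.25² = 6.75
E[D²] = 0.11111111 + 0.33333333² = 0.22222222
Var(Z) = 6.75*0.22222222 - (2.25*0.33333333)²
= 1.5 - 0.5625 = 0.9375

0.9375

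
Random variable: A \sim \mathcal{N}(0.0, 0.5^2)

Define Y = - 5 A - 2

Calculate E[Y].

For Y = -5A - 2:
E[Y] = -5 * E[A] - 2
E[A] = 0.0 = 0
E[Y] = -5 * 0 - 2 = -2

-2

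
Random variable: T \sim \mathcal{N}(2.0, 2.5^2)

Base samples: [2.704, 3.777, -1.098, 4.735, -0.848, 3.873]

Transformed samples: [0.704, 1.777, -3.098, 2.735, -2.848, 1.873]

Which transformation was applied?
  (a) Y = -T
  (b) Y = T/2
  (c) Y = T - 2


Checking option (c) Y = T - 2:
  T = 2.704 -> Y = 0.704 ✓
  T = 3.777 -> Y = 1.777 ✓
  T = -1.098 -> Y = -3.098 ✓
All samples match this transformation.

(c) T - 2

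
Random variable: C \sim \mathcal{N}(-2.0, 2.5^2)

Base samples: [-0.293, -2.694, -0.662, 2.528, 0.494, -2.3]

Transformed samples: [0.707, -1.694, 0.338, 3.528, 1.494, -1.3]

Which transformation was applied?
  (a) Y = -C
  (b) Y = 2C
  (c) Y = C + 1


Checking option (c) Y = C + 1:
  C = -0.293 -> Y = 0.707 ✓
  C = -2.694 -> Y = -1.694 ✓
  C = -0.662 -> Y = 0.338 ✓
All samples match this transformation.

(c) C + 1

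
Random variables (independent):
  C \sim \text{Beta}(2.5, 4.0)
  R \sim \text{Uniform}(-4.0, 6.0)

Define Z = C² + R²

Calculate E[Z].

E[Z] = E[C²] + E[R²]
E[C²] = Var(C) + E[C]² = 0.031558185 + 0.14792899 = 0.17948718
E[R²] = Var(R) + E[R]² = 8.3333333 + 1 = 9.3333333
E[Z] = 0.17948718 + 9.3333333 = 9.5128205

9.5128205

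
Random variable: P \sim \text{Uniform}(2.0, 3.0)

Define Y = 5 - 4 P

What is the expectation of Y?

For Y = -4P + 5:
E[Y] = -4 * E[P] + 5
E[P] = (2 + 3)/2 = 2.5
E[Y] = -4 * 2.5 + 5 = -5

-5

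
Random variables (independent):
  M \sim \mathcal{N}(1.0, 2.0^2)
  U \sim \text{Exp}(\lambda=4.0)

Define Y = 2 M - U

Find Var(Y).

For independent RVs: Var(aX + bY) = a²Var(X) + b²Var(Y)
Var(M) = 4
Var(U) = 0.0625
Var(Y) = 2²*4 + (-1)²*0.0625
= 4*4 + 1*0.0625 = 16.0625

16.0625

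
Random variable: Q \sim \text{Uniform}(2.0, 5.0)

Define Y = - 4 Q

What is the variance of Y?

For Y = aQ + b: Var(Y) = a² * Var(Q)
Var(Q) = (5 - 2)^2/12 = 0.75
Var(Y) = (-4)² * 0.75 = 16 * 0.75 = 12

12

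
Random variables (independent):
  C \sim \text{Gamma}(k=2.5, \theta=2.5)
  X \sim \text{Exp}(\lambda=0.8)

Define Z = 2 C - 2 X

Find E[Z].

E[Z] = 2*E[C] - 2*E[X]
E[C] = 6.25
E[X] = 1.25
E[Z] = 2*6.25 - 2*1.25 = 10

10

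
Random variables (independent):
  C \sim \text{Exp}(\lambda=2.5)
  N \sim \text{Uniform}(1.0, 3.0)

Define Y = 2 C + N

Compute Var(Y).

For independent RVs: Var(aX + bY) = a²Var(X) + b²Var(Y)
Var(C) = 0.16
Var(N) = 0.33333333
Var(Y) = 2²*0.16 + 1²*0.33333333
= 4*0.16 + 1*0.33333333 = 0.97333333

0.97333333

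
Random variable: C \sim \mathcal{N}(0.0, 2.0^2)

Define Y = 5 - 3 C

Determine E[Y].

For Y = -3C + 5:
E[Y] = -3 * E[C] + 5
E[C] = 0.0 = 0
E[Y] = -3 * 0 + 5 = 5

5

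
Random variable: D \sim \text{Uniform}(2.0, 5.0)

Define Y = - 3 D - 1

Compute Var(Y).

For Y = aD + b: Var(Y) = a² * Var(D)
Var(D) = (5 - 2)^2/12 = 0.75
Var(Y) = (-3)² * 0.75 = 9 * 0.75 = 6.75

6.75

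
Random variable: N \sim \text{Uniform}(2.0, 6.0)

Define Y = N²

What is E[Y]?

E[N²] = Var(N) + (E[N])² = 1.3333333 + 16 = 17.333333

17.333333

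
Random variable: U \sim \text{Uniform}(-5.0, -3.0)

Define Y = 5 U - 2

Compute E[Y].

For Y = 5U - 2:
E[Y] = 5 * E[U] - 2
E[U] = (-5 - 3)/2 = -4
E[Y] = 5 * (-4) - 2 = -22

-22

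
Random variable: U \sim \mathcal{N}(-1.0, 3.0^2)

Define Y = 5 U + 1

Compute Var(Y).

For Y = aU + b: Var(Y) = a² * Var(U)
Var(U) = 3.0^2 = 9
Var(Y) = 5² * 9 = 25 * 9 = 225

225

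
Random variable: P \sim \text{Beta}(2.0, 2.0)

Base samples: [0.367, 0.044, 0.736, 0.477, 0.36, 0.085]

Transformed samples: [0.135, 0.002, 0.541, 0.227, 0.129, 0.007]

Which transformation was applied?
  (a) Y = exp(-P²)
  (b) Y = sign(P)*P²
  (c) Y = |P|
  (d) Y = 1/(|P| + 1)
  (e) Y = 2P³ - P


Checking option (b) Y = sign(P)*P²:
  P = 0.367 -> Y = 0.135 ✓
  P = 0.044 -> Y = 0.002 ✓
  P = 0.736 -> Y = 0.541 ✓
All samples match this transformation.

(b) sign(P)*P²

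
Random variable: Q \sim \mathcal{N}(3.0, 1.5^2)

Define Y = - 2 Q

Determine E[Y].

For Y = -2Q:
E[Y] = -2 * E[Q]
E[Q] = 3.0 = 3
E[Y] = -2 * 3 = -6

-6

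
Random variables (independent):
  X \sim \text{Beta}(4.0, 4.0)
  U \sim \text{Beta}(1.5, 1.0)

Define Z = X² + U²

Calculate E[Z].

E[Z] = E[X²] + E[U²]
E[X²] = Var(X) + E[X]² = 0.027777778 + 0.25 = 0.27777778
E[U²] = Var(U) + E[U]² = 0.068571429 + 0.36 = 0.42857143
E[Z] = 0.27777778 + 0.42857143 = 0.70634921

0.70634921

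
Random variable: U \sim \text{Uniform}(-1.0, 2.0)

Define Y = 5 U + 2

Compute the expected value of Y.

For Y = 5U + 2:
E[Y] = 5 * E[U] + 2
E[U] = (-1 + 2)/2 = 0.5
E[Y] = 5 * 0.5 + 2 = 4.5

4.5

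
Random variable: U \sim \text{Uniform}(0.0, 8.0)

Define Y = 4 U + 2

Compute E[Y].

For Y = 4U + 2:
E[Y] = 4 * E[U] + 2
E[U] = (0 + 8)/2 = 4
E[Y] = 4 * 4 + 2 = 18

18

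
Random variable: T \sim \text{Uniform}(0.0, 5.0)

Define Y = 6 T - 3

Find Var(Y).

For Y = aT + b: Var(Y) = a² * Var(T)
Var(T) = (5 - 0)^2/12 = 2.0833333
Var(Y) = 6² * 2.0833333 = 36 * 2.0833333 = 75

75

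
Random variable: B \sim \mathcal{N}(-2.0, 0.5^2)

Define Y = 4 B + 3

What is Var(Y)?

For Y = aB + b: Var(Y) = a² * Var(B)
Var(B) = 0.5^2 = 0.25
Var(Y) = 4² * 0.25 = 16 * 0.25 = 4

4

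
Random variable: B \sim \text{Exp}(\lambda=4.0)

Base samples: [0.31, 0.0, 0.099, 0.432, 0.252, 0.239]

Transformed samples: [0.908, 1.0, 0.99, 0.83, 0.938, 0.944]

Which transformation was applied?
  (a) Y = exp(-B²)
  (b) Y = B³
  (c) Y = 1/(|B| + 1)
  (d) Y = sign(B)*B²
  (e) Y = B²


Checking option (a) Y = exp(-B²):
  B = 0.31 -> Y = 0.908 ✓
  B = 0.0 -> Y = 1.0 ✓
  B = 0.099 -> Y = 0.99 ✓
All samples match this transformation.

(a) exp(-B²)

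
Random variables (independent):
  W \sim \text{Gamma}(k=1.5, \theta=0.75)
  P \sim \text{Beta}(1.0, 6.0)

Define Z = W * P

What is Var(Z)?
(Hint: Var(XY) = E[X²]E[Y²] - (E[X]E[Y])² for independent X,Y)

Var(XY) = E[X²]E[Y²] - (E[X]E[Y])²
E[W] = 1.125, Var(W) = 0.84375
E[P] = 0.14285714, Var(P) = 0.015306122
E[W²] = 0.84375 + 1.125² = 2.109375
E[P²] = 0.015306122 + 0.14285714² = 0.035714286
Var(Z) = 2.109375*0.035714286 - (1.125*0.14285714)²
= 0.075334821 - 0.025829082 = 0.04950574

0.04950574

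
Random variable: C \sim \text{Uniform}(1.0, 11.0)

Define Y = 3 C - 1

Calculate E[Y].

For Y = 3C - 1:
E[Y] = 3 * E[C] - 1
E[C] = (1 + 11)/2 = 6
E[Y] = 3 * 6 - 1 = 17

17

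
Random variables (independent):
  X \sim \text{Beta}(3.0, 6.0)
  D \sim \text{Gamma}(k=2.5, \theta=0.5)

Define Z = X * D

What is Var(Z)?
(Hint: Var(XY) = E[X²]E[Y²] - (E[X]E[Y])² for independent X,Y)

Var(XY) = E[X²]E[Y²] - (E[X]E[Y])²
E[X] = 0.33333333, Var(X) = 0.022222222
E[D] = 1.25, Var(D) = 0.625
E[X²] = 0.022222222 + 0.33333333² = 0.13333333
E[D²] = 0.625 + 1.25² = 2.1875
Var(Z) = 0.13333333*2.1875 - (0.33333333*1.25)²
= 0.29166667 - 0.17361111 = 0.11805556

0.11805556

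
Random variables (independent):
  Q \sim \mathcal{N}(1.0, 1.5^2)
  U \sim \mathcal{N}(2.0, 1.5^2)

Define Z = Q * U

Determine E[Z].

For independent RVs: E[XY] = E[X]*E[Y]
E[Q] = 1
E[U] = 2
E[Z] = 1 * 2 = 2

2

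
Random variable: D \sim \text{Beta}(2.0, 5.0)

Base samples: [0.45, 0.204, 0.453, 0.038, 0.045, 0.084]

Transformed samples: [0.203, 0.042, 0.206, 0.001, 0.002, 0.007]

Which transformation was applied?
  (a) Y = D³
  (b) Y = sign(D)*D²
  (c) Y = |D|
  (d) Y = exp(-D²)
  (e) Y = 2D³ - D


Checking option (b) Y = sign(D)*D²:
  D = 0.45 -> Y = 0.203 ✓
  D = 0.204 -> Y = 0.042 ✓
  D = 0.453 -> Y = 0.206 ✓
All samples match this transformation.

(b) sign(D)*D²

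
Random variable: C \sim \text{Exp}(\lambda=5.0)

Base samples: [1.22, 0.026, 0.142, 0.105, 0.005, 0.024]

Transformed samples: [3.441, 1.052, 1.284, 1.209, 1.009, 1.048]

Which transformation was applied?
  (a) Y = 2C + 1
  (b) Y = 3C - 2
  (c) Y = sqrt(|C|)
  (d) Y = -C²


Checking option (a) Y = 2C + 1:
  C = 1.22 -> Y = 3.441 ✓
  C = 0.026 -> Y = 1.052 ✓
  C = 0.142 -> Y = 1.284 ✓
All samples match this transformation.

(a) 2C + 1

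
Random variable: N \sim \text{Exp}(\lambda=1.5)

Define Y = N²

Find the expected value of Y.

Using E[X²] = Var(X) + (E[X])²:
E[N] = 0.66666667
Var(N) = 1/1.5^2 = 0.44444444
E[N²] = 0.44444444 + 0.66666667² = 0.44444444 + 0.44444444 = 0.88888889

0.88888889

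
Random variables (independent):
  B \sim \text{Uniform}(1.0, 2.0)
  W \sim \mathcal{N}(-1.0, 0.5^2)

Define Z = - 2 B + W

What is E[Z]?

E[Z] = -2*E[B] + 1*E[W]
E[B] = 1.5
E[W] = -1
E[Z] = -2*1.5 + 1*(-1) = -4

-4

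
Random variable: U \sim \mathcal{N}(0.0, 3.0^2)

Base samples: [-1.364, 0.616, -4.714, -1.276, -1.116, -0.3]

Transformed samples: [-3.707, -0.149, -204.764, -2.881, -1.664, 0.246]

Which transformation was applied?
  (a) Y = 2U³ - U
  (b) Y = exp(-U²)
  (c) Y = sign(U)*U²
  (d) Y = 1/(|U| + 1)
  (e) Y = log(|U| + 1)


Checking option (a) Y = 2U³ - U:
  U = -1.364 -> Y = -3.707 ✓
  U = 0.616 -> Y = -0.149 ✓
  U = -4.714 -> Y = -204.764 ✓
All samples match this transformation.

(a) 2U³ - U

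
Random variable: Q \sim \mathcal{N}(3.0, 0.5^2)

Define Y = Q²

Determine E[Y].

Using E[X²] = Var(X) + (E[X])²:
E[Q] = 3
Var(Q) = 0.5^2 = 0.25
E[Q²] = 0.25 + 3² = 0.25 + 9 = 9.25

9.25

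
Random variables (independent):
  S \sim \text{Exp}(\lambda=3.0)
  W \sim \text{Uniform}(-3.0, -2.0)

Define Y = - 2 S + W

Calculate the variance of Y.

For independent RVs: Var(aX + bY) = a²Var(X) + b²Var(Y)
Var(S) = 0.11111111
Var(W) = 0.083333333
Var(Y) = (-2)²*0.11111111 + 1²*0.083333333
= 4*0.11111111 + 1*0.083333333 = 0.52777778

0.52777778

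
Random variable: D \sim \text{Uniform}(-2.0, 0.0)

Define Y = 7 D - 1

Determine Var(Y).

For Y = aD + b: Var(Y) = a² * Var(D)
Var(D) = (0 + 2)^2/12 = 0.33333333
Var(Y) = 7² * 0.33333333 = 49 * 0.33333333 = 16.333333

16.333333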